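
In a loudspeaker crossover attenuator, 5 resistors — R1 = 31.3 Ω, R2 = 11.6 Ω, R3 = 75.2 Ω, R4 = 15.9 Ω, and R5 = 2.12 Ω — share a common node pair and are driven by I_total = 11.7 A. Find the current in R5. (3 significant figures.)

Conductances: ΣG = 1/31.3 + 1/11.6 + 1/75.2 + 1/15.9 + 1/2.12 = 0.6660 (1/Ω).
R5 takes the fraction G_k/ΣG = 0.4717/0.6660 = 0.7082, so I = 11.7 × 0.7082 = 8.286 A.

I ≈ 8.29 A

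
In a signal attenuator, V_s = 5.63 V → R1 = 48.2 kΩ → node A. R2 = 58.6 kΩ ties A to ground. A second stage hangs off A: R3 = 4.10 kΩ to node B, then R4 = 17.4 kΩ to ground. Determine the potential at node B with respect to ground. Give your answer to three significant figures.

Node A sees R2 in parallel with the series input of stage 2, R3 + R4 = 21.50 kΩ.
Effective lower resistance at A: R2 ‖ 21.50 = 15.73 kΩ.
So V_A = 5.63 × 0.2460 = 1.385 V.
Stage 2 is unloaded, so V_B = V_A · R4/(R3+R4) = 1.385 × 17.4/21.50 = 1.121 V.

V_B ≈ 1.12 V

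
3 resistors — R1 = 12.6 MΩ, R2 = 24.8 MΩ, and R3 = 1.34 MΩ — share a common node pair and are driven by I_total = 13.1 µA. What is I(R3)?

ΣG = 1/12.6 + 1/24.8 + 1/1.34 = 0.8660.
Current divider: I(R3) = I_total · G_k/ΣG = 13.1 × (0.7463/0.8660) = 13.1 × 0.8618 = 11.29 µA.

I ≈ 11.3 µA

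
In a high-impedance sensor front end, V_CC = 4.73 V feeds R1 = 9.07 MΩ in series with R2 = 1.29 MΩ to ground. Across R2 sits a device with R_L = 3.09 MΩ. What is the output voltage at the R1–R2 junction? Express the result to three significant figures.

The load sits in parallel with R2, giving an effective lower resistance R2' = R2·R_L/(R2+R_L) = 0.9101 MΩ.
Voltage divider with the loaded lower leg: V_out = 4.73 × 0.9101/(9.07 + 0.9101) = 4.73 × 0.09119 = 0.4313 V.

V_out ≈ 0.431 V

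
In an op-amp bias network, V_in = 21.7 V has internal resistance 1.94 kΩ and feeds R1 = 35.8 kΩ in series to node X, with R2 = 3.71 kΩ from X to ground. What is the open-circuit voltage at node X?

R1' = 1.94 + 35.8 = 37.74 kΩ (source resistance + R1).
V_th is the unloaded tap voltage: V_in · R2/(R1'+R2) = 21.7 × 0.08951 = 1.942 V.

V_th ≈ 1.94 V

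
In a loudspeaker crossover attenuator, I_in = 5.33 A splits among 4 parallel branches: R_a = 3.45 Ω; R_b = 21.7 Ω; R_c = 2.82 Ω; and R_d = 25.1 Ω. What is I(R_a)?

Total conductance ΣG = 1/3.45 + 1/21.7 + 1/2.82 + 1/25.1 = 0.7304 (units of 1/Ω).
Current divider: I(R_a) = I_in · G_k/ΣG = 5.33 × (0.2899/0.7304) = 5.33 × 0.3969 = 2.115 A.

I ≈ 2.12 A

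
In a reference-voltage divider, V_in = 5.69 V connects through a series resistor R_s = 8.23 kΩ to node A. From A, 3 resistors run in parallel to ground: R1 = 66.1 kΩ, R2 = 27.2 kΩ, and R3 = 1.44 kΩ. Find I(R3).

Parallel bank: R_p = 1/(1/66.1 + 1/27.2 + 1/1.44) = 1.340 kΩ.
V_A by voltage divider: V_A = 5.69 × 1.340/(8.23 + 1.340) = 0.7967 V.
I(R3) = V_A / R3 = 0.7967/1.44 = 0.5532 mA.

I ≈ 0.553 mA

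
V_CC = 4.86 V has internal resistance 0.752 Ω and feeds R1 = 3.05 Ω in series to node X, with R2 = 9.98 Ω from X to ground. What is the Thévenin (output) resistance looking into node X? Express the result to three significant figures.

R_th ≈ 2.75 Ω

R1' = 0.752 + 3.05 = 3.802 Ω (source resistance + R1).
Looking into X with the source shorted: R_th = R1'·R2/(R1'+R2) = 3.802 × 9.98/13.78 = 2.753 Ω.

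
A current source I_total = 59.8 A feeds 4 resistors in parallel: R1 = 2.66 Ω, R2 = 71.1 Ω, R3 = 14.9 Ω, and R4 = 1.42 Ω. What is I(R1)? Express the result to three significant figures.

Conductances: ΣG = 1/2.66 + 1/71.1 + 1/14.9 + 1/1.42 = 1.161 (1/Ω).
By the current-divider rule, I = I_total · G_k/ΣG = 59.8 × 0.3237 = 19.36 A.

I ≈ 19.4 A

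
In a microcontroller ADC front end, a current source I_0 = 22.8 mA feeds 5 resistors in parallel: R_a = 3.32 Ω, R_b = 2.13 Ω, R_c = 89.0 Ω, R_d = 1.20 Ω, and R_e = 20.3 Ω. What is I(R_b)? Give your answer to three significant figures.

Total conductance ΣG = 1/3.32 + 1/2.13 + 1/89.0 + 1/1.20 + 1/20.3 = 1.665 (units of 1/Ω).
R_b takes the fraction G_k/ΣG = 0.4695/1.665 = 0.2821, so I = 22.8 × 0.2821 = 6.431 mA.

I ≈ 6.43 mA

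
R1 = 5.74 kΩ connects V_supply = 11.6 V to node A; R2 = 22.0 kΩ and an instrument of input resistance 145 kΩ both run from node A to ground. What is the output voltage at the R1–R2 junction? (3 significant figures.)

First combine the lower leg with the load: R2 ‖ R_L = 19.10 kΩ.
Now apply the divider: V_out = 11.6 × 0.7689 = 8.920 V.
(Unloaded it would be 9.20 V; the load pulls it down.)

V_out ≈ 8.92 V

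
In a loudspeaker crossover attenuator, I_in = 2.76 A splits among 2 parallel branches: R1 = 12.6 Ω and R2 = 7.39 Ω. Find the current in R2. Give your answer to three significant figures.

For two parallel branches, I_k = I_in · (other R)/(sum of R).
I(R2) = 2.76 × 12.6/(12.6 + 7.39) = 2.76 × 0.6303 = 1.740 A.

I ≈ 1.74 A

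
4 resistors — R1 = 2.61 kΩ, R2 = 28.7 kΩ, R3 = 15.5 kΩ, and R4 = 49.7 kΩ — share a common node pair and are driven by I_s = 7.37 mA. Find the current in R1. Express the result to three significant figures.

ΣG = 1/2.61 + 1/28.7 + 1/15.5 + 1/49.7 = 0.5026.
R1 takes the fraction G_k/ΣG = 0.3831/0.5026 = 0.7623, so I = 7.37 × 0.7623 = 5.618 mA.

I ≈ 5.62 mA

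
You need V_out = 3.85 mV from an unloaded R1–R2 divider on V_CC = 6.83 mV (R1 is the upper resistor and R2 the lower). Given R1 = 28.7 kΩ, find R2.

R2 ≈ 37.1 kΩ

Required fraction k = V_out/V_CC = 0.5637.
So R2 = R1 · V_out/(V_CC − V_out) = 28.7 × 3.85/(6.83 − 3.85) = 28.7 × 1.292 = 37.08 kΩ.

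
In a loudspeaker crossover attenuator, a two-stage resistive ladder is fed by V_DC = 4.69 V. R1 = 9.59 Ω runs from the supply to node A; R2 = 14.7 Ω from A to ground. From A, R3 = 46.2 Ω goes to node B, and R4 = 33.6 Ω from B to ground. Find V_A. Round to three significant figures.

V_A ≈ 2.65 V

The second stage (R3 + R4 = 79.80 Ω) loads node A in parallel with R2.
Effective lower resistance at A: R2 ‖ 79.80 = 12.41 Ω.
So V_A = 4.69 × 0.5642 = 2.646 V.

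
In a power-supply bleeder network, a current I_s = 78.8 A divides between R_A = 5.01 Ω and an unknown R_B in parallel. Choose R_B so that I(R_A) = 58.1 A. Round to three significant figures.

R_B ≈ 14.1 Ω

Two-branch current divider: I_A = I_s · R_B/(R_A + R_B).
With f = 0.7373, R_B = R_A · f/(1−f) = 5.01 × 2.807 = 14.06 Ω.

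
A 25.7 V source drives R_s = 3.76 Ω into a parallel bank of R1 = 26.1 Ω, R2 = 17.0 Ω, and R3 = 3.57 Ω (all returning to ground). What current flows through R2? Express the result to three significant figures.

I ≈ 0.625 A

Parallel bank: R_p = 1/(1/26.1 + 1/17.0 + 1/3.57) = 2.651 Ω.
V_A = 25.7 × 2.651/6.411 = 10.63 V.
I(R2) = V_A / R2 = 10.63/17.0 = 0.6251 A.
(Equivalently: I_total = 4.009 A, then current-divider fraction G_k/ΣG = 0.1559.)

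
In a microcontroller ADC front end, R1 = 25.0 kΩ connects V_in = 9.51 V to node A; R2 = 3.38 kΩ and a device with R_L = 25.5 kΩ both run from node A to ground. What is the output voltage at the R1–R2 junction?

V_out ≈ 1.01 V

First combine the lower leg with the load: R2 ‖ R_L = 2.984 kΩ.
Now apply the divider: V_out = 9.51 × 0.1066 = 1.014 V.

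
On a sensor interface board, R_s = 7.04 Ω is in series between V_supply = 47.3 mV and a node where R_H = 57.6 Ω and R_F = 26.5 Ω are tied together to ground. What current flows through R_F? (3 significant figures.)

I ≈ 1.29 mA

Combine the parallel branches: R_p = (1/57.6 + 1/26.5)⁻¹ = 18.15 Ω.
V_A by voltage divider: V_A = 47.3 × 18.15/(7.04 + 18.15) = 34.08 mV.
Branch current I = V_A/R_F = 34.08/26.5 = 1.286 mA.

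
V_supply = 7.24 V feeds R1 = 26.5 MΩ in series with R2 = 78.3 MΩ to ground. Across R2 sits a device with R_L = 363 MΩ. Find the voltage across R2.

V_out ≈ 5.13 V

R2 ‖ R_L = (78.3 × 363)/(78.3 + 363) = 64.41 MΩ.
Voltage divider with the loaded lower leg: V_out = 7.24 × 64.41/(26.5 + 64.41) = 7.24 × 0.7085 = 5.129 V.
(Unloaded it would be 5.41 V; the load pulls it down.)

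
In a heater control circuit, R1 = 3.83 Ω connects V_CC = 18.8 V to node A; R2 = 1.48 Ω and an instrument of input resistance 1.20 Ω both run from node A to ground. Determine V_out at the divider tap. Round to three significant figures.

R2 ‖ R_L = (1.48 × 1.20)/(1.48 + 1.20) = 0.6627 Ω.
Voltage divider with the loaded lower leg: V_out = 18.8 × 0.6627/(3.83 + 0.6627) = 18.8 × 0.1475 = 2.773 V.
(Unloaded it would be 5.24 V; the load pulls it down.)

V_out ≈ 2.77 V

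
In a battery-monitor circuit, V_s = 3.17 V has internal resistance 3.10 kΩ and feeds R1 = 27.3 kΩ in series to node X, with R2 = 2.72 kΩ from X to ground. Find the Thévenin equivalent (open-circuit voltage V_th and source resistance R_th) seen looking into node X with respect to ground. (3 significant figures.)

R1' = 3.10 + 27.3 = 30.40 kΩ (source resistance + R1).
With X open, the divider is unloaded: V_th = 3.17 × 2.72/33.12 = 0.2603 V.
Looking into X with the source shorted: R_th = R1'·R2/(R1'+R2) = 30.40 × 2.72/33.12 = 2.497 kΩ.

V_th ≈ 0.260 V, R_th ≈ 2.50 kΩ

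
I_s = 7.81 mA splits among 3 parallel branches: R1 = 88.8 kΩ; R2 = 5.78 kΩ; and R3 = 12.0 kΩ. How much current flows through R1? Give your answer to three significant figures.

I ≈ 0.329 mA

Conductances: ΣG = 1/88.8 + 1/5.78 + 1/12.0 = 0.2676 (1/kΩ).
By the current-divider rule, I = I_s · G_k/ΣG = 7.81 × 0.04208 = 0.3287 mA.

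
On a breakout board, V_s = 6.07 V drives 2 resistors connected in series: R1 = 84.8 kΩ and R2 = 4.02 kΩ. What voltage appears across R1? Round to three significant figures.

Total series resistance ΣR = 84.8 + 4.02 = 88.82 kΩ.
V = V_s · R/ΣR = 6.07 × 0.9547 = 5.795 V.

V ≈ 5.80 V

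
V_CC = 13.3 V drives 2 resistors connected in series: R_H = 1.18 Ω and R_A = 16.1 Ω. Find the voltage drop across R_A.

Total series resistance ΣR = 1.18 + 16.1 = 17.28 Ω.
V = V_CC · R/ΣR = 13.3 × 0.9317 = 12.39 V.

V ≈ 12.4 V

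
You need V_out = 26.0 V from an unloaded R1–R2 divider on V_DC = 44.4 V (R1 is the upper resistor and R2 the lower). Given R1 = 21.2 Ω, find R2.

R2 ≈ 30.0 Ω

The divider ratio is R2/(R1+R2) = 26.0/44.4 = 0.5856.
So R2 = R1 · V_out/(V_DC − V_out) = 21.2 × 26.0/(44.4 − 26.0) = 21.2 × 1.413 = 29.96 Ω.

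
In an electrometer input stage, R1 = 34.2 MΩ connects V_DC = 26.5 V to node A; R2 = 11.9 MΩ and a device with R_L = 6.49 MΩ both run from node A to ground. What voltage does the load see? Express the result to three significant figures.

First combine the lower leg with the load: R2 ‖ R_L = 4.200 MΩ.
Then V_out = V_DC · R2'/(R1 + R2') = 26.5 × 4.200/38.40 = 2.898 V.

V_out ≈ 2.90 V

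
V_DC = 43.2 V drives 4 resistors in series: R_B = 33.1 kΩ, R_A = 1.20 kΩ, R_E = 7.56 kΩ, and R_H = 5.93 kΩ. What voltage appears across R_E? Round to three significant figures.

V ≈ 6.83 V

ΣR = 33.1 + 1.20 + 7.56 + 5.93 = 47.79 kΩ.
V = V_DC · R/ΣR = 43.2 × 0.1582 = 6.834 V.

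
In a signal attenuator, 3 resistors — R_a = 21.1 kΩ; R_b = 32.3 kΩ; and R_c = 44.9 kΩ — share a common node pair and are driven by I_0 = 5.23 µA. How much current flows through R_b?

Conductances: ΣG = 1/21.1 + 1/32.3 + 1/44.9 = 0.1006 (1/kΩ).
R_b takes the fraction G_k/ΣG = 0.03096/0.1006 = 0.3077, so I = 5.23 × 0.3077 = 1.609 µA.

I ≈ 1.61 µA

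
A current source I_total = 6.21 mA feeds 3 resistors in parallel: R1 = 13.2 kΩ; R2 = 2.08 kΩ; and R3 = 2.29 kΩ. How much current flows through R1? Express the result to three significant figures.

Total conductance ΣG = 1/13.2 + 1/2.08 + 1/2.29 = 0.9932 (units of 1/kΩ).
Current divider: I(R1) = I_total · G_k/ΣG = 6.21 × (0.07576/0.9932) = 6.21 × 0.07628 = 0.4737 mA.

I ≈ 0.474 mA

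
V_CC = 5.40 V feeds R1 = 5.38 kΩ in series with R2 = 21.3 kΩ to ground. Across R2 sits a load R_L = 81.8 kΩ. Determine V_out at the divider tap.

R2 ‖ R_L = (21.3 × 81.8)/(21.3 + 81.8) = 16.90 kΩ.
Voltage divider with the loaded lower leg: V_out = 5.40 × 16.90/(5.38 + 16.90) = 5.40 × 0.7585 = 4.096 V.

V_out ≈ 4.10 V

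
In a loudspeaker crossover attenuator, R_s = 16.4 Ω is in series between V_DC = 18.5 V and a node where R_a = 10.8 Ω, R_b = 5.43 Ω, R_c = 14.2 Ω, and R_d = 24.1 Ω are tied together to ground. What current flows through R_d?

Parallel bank: R_p = 1/(1/10.8 + 1/5.43 + 1/14.2 + 1/24.1) = 2.573 Ω.
V_A by voltage divider: V_A = 18.5 × 2.573/(16.4 + 2.573) = 2.509 V.
Branch current I = V_A/R_d = 2.509/24.1 = 0.1041 A.
(Equivalently: I_total = 0.9751 A, then current-divider fraction G_k/ΣG = 0.1068.)

I ≈ 0.104 A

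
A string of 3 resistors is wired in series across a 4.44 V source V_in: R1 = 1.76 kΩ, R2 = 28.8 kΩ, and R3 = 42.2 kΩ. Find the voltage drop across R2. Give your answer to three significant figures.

ΣR = 1.76 + 28.8 + 42.2 = 72.76 kΩ.
By the voltage-divider rule, V = 4.44 × 28.80/72.76 = 1.757 V.

V ≈ 1.76 V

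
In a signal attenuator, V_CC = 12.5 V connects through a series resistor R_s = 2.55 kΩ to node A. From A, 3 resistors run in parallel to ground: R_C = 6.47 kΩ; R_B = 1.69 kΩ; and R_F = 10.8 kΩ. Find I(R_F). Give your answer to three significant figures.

I ≈ 0.369 mA

Equivalent of the parallel group: R_p = 1.192 kΩ.
V_A = 12.5 × 1.192/3.742 = 3.982 V.
I(R_F) = V_A / R_F = 3.982/10.8 = 0.3687 mA.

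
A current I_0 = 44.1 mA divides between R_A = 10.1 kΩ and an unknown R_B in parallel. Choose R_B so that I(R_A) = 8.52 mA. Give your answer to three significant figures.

R_B ≈ 2.42 kΩ

The fraction through R_A equals R_B/(R_A+R_B).
8.52/44.1 = R_B/(R_A + R_B) → R_B = R_A · (0.1932)/(1 − 0.1932) = 10.1 × 0.2395 = 2.419 kΩ.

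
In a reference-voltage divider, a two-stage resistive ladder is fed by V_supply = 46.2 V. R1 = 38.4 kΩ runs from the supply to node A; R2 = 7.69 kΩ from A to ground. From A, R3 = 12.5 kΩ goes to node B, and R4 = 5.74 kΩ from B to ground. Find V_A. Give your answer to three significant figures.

V_A ≈ 5.70 V

The second stage (R3 + R4 = 18.24 kΩ) loads node A in parallel with R2.
R2 ‖ (R3+R4) = 5.409 kΩ.
First divider: V_A = V_supply · 5.409/(38.4 + 5.409) = 5.705 V.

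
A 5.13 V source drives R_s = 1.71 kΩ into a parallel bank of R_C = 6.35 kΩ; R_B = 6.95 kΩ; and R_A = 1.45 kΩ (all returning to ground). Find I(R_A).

Equivalent of the parallel group: R_p = 1.009 kΩ.
Node voltage V_A = V_CC · R_p/(R_s + R_p) = 5.13 × 0.3711 = 1.904 V.
Branch current I = V_A/R_A = 1.904/1.45 = 1.313 mA.
(Equivalently: I_total = 1.887 mA, then current-divider fraction G_k/ΣG = 0.6959.)

I ≈ 1.31 mA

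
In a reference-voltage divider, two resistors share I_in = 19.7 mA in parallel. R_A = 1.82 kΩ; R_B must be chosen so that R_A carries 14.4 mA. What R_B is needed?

R_B ≈ 4.94 kΩ

In a two-way split, I_A/I_in = R_B/(R_A + R_B).
14.4/19.7 = R_B/(R_A + R_B) → R_B = R_A · (0.7310)/(1 − 0.7310) = 1.82 × 2.717 = 4.945 kΩ.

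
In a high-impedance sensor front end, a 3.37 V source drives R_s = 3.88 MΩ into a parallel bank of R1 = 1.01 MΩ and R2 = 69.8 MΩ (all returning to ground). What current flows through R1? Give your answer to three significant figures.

I ≈ 0.681 µA

Combine the parallel branches: R_p = (1/1.01 + 1/69.8)⁻¹ = 0.9956 MΩ.
Node voltage V_A = V_DC · R_p/(R_s + R_p) = 3.37 × 0.2042 = 0.6882 V.
I(R1) = V_A / R1 = 0.6882/1.01 = 0.6813 µA.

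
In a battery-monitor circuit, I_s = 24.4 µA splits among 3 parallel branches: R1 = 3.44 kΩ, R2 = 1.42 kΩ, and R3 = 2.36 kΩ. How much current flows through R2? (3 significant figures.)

ΣG = 1/3.44 + 1/1.42 + 1/2.36 = 1.419.
By the current-divider rule, I = I_s · G_k/ΣG = 24.4 × 0.4964 = 12.11 µA.

I ≈ 12.1 µA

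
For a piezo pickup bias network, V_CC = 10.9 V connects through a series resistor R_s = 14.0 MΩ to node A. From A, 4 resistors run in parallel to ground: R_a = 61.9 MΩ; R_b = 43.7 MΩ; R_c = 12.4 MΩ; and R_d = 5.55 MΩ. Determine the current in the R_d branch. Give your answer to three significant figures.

I ≈ 0.378 µA

Combine the parallel branches: R_p = (1/61.9 + 1/43.7 + 1/12.4 + 1/5.55)⁻¹ = 3.335 MΩ.
Node voltage V_A = V_CC · R_p/(R_s + R_p) = 10.9 × 0.1924 = 2.097 V.
Branch current I = V_A/R_d = 2.097/5.55 = 0.3778 µA.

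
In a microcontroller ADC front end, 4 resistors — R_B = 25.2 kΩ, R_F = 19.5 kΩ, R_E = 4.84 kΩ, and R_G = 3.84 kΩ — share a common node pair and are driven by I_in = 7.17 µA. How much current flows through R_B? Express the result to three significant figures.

Conductances: ΣG = 1/25.2 + 1/19.5 + 1/4.84 + 1/3.84 = 0.5580 (1/kΩ).
Current divider: I(R_B) = I_in · G_k/ΣG = 7.17 × (0.03968/0.5580) = 7.17 × 0.07112 = 0.5099 µA.

I ≈ 0.510 µA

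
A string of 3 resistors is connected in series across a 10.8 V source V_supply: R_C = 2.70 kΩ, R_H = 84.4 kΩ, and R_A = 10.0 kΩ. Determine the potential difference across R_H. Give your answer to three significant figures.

ΣR = 2.70 + 84.4 + 10.0 = 97.10 kΩ.
Voltage divider: V = V_supply · (84.40 / 97.10) = 10.8 × 0.8692 = 9.387 V.

V ≈ 9.39 V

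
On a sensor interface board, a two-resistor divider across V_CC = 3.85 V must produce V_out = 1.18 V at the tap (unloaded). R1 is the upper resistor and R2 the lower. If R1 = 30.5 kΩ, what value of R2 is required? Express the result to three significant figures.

V_out/V_CC = R2/(R1+R2) = 0.3065.
So R2 = R1 · V_out/(V_CC − V_out) = 30.5 × 1.18/(3.85 − 1.18) = 30.5 × 0.4419 = 13.48 kΩ.

R2 ≈ 13.5 kΩ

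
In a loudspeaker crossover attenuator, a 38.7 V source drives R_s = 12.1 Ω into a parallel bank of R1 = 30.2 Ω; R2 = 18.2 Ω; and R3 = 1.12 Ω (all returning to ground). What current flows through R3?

I ≈ 2.69 A

Equivalent of the parallel group: R_p = 1.019 Ω.
V_A = 38.7 × 1.019/13.12 = 3.007 V.
I(R3) = V_A / R3 = 3.007/1.12 = 2.685 A.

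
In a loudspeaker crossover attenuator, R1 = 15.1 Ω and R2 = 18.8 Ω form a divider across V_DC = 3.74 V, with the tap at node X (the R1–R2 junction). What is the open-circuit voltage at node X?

V_th ≈ 2.07 V

Open-circuit (no load on X): V_th = V_DC · R2/(R1 + R2) = 3.74 × 18.8/(15.10 + 18.8) = 2.074 V.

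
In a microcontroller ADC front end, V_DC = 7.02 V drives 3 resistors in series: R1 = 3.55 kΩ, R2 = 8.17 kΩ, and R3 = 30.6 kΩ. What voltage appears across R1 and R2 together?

V ≈ 1.94 V

Total series resistance ΣR = 3.55 + 8.17 + 30.6 = 42.32 kΩ.
R_{R1..R2} = 3.55 + 8.17 = 11.72 kΩ.
Voltage divider: V = V_DC · (11.72 / 42.32) = 7.02 × 0.2769 = 1.944 V.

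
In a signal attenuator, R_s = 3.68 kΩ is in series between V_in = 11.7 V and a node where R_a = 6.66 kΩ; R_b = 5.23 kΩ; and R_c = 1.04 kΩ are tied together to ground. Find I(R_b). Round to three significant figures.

Equivalent of the parallel group: R_p = 0.7675 kΩ.
Node voltage V_A = V_in · R_p/(R_s + R_p) = 11.7 × 0.1726 = 2.019 V.
I(R_b) = V_A / R_b = 2.019/5.23 = 0.3861 mA.

I ≈ 0.386 mA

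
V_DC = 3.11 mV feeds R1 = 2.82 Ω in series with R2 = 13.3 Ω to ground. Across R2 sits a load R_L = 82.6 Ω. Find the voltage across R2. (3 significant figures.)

V_out ≈ 2.50 mV

The load sits in parallel with R2, giving an effective lower resistance R2' = R2·R_L/(R2+R_L) = 11.46 Ω.
Now apply the divider: V_out = 3.11 × 0.8025 = 2.496 mV.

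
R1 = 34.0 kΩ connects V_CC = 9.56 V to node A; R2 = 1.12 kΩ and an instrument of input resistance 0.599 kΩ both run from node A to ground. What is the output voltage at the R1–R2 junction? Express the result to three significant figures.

V_out ≈ 0.108 V

First combine the lower leg with the load: R2 ‖ R_L = 0.3903 kΩ.
Voltage divider with the loaded lower leg: V_out = 9.56 × 0.3903/(34.0 + 0.3903) = 9.56 × 0.01135 = 0.1085 V.
(Unloaded it would be 0.305 V; the load pulls it down.)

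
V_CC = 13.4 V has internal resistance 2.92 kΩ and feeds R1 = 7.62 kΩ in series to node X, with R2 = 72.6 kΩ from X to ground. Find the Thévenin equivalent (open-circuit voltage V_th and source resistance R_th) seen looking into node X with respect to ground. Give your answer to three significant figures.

V_th ≈ 11.7 V, R_th ≈ 9.20 kΩ

R1' = 2.92 + 7.62 = 10.54 kΩ (source resistance + R1).
V_th is the unloaded tap voltage: V_CC · R2/(R1'+R2) = 13.4 × 0.8732 = 11.70 V.
Looking into X with the source shorted: R_th = R1'·R2/(R1'+R2) = 10.54 × 72.6/83.14 = 9.204 kΩ.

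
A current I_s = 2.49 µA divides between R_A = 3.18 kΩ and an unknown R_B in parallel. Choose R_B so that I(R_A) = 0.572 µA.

In a two-way split, I_A/I_s = R_B/(R_A + R_B).
0.572/2.49 = R_B/(R_A + R_B) → R_B = R_A · (0.2297)/(1 − 0.2297) = 3.18 × 0.2982 = 0.9484 kΩ.

R_B ≈ 0.948 kΩ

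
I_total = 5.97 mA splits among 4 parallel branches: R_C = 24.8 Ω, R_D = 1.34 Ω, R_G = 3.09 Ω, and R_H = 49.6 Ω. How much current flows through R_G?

Total conductance ΣG = 1/24.8 + 1/1.34 + 1/3.09 + 1/49.6 = 1.130 (units of 1/Ω).
Current divider: I(R_G) = I_total · G_k/ΣG = 5.97 × (0.3236/1.130) = 5.97 × 0.2863 = 1.709 mA.

I ≈ 1.71 mA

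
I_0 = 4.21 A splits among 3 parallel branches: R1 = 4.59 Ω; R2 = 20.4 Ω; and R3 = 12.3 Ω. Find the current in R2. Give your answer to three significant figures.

ΣG = 1/4.59 + 1/20.4 + 1/12.3 = 0.3482.
R2 takes the fraction G_k/ΣG = 0.04902/0.3482 = 0.1408, so I = 4.21 × 0.1408 = 0.5927 A.

I ≈ 0.593 A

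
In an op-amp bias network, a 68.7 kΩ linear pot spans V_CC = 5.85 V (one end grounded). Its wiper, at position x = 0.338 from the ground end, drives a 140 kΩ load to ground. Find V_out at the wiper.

Lower segment x·R_p = 23.22 kΩ; upper segment (1−x)·R_p = 45.48 kΩ.
(x·R_p) ‖ R_L = 19.92 kΩ.
Then V_out = V_CC · 19.92/(45.48 + 19.92) = 1.782 V.

V_out ≈ 1.78 V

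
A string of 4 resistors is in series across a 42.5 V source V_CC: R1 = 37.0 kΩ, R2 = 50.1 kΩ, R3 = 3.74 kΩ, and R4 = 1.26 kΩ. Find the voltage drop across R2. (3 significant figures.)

V ≈ 23.1 V

Total series resistance ΣR = 37.0 + 50.1 + 3.74 + 1.26 = 92.10 kΩ.
Voltage divider: V = V_CC · (50.10 / 92.10) = 42.5 × 0.5440 = 23.12 V.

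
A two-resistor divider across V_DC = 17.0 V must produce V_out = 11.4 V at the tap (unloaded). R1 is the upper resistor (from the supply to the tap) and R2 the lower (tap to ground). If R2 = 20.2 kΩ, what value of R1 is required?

The divider ratio is R2/(R1+R2) = 11.4/17.0 = 0.6706.
R1 = R2·(1/k − 1) = 20.2 × 0.4912 = 9.923 kΩ.

R1 ≈ 9.92 kΩ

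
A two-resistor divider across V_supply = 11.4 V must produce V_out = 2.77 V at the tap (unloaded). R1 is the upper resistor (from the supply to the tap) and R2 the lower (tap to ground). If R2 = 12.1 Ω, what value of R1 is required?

R1 ≈ 37.7 Ω

V_out/V_supply = R2/(R1+R2) = 0.2430.
Rearranging, R1 = R2·(1−k)/k = 12.1 × 3.116 = 37.70 Ω.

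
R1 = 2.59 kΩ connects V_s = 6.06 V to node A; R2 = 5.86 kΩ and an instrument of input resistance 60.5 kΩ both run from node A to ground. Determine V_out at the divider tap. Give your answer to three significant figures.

R2 ‖ R_L = (5.86 × 60.5)/(5.86 + 60.5) = 5.343 kΩ.
Voltage divider with the loaded lower leg: V_out = 6.06 × 5.343/(2.59 + 5.343) = 6.06 × 0.6735 = 4.081 V.

V_out ≈ 4.08 V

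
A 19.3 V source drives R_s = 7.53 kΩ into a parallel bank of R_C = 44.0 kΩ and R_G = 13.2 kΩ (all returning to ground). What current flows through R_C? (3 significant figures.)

I ≈ 0.252 mA

Combine the parallel branches: R_p = (1/44.0 + 1/13.2)⁻¹ = 10.15 kΩ.
Node voltage V_A = V_supply · R_p/(R_s + R_p) = 19.3 × 0.5742 = 11.08 V.
I(R_C) = V_A / R_C = 11.08/44.0 = 0.2519 mA.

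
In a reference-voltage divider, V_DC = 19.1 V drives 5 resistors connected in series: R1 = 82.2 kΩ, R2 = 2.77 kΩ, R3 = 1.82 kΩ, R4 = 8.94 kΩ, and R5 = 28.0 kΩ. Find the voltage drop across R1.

V ≈ 12.7 V

Total series resistance ΣR = 82.2 + 2.77 + 1.82 + 8.94 + 28.0 = 123.7 kΩ.
Voltage divider: V = V_DC · (82.20 / 123.7) = 19.1 × 0.6643 = 12.69 V.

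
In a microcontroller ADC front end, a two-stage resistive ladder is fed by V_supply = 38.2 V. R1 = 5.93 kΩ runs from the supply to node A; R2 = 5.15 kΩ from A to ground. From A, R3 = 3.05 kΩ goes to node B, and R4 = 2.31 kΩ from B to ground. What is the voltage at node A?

Node A sees R2 in parallel with the series input of stage 2, R3 + R4 = 5.360 kΩ.
Effective lower resistance at A: R2 ‖ 5.360 = 2.626 kΩ.
So V_A = 38.2 × 0.3070 = 11.73 V.

V_A ≈ 11.7 V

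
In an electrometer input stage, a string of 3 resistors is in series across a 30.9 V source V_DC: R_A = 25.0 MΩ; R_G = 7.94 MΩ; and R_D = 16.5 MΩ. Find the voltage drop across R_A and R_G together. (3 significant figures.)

V ≈ 20.6 V

Series total: ΣR = 25.0 + 7.94 + 16.5 = 49.44 MΩ.
R_{R_A..R_G} = 25.0 + 7.94 = 32.94 MΩ.
Voltage divider: V = V_DC · (32.94 / 49.44) = 30.9 × 0.6663 = 20.59 V.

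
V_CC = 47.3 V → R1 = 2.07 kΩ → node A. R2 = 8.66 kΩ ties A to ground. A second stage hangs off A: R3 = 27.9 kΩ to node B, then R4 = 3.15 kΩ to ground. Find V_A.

The second stage (R3 + R4 = 31.05 kΩ) loads node A in parallel with R2.
Effective lower resistance at A: R2 ‖ 31.05 = 6.771 kΩ.
First divider: V_A = V_CC · 6.771/(2.07 + 6.771) = 36.23 V.

V_A ≈ 36.2 V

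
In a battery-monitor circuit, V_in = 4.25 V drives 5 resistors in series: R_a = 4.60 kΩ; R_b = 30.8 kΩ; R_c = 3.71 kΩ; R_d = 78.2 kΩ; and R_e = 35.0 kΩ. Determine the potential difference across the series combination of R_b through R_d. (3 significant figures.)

ΣR = 4.60 + 30.8 + 3.71 + 78.2 + 35.0 = 152.3 kΩ.
R_{R_b..R_d} = 30.8 + 3.71 + 78.2 = 112.7 kΩ.
By the voltage-divider rule, V = 4.25 × 112.7/152.3 = 3.145 V.

V ≈ 3.15 V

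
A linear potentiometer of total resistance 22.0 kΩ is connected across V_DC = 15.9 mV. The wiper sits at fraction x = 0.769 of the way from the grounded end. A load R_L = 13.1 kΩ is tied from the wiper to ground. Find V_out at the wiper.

V_out ≈ 9.42 mV

Lower segment x·R_p = 16.92 kΩ; upper segment (1−x)·R_p = 5.082 kΩ.
Lower segment in parallel with the load: 16.92 ‖ 13.1 = 7.383 kΩ.
Then V_out = V_DC · 7.383/(5.082 + 7.383) = 9.418 mV.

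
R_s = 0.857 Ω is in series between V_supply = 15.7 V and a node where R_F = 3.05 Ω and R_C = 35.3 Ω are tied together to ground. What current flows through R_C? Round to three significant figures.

Combine the parallel branches: R_p = (1/3.05 + 1/35.3)⁻¹ = 2.807 Ω.
Node voltage V_A = V_supply · R_p/(R_s + R_p) = 15.7 × 0.7661 = 12.03 V.
I(R_C) = V_A / R_C = 12.03/35.3 = 0.3407 A.
(Check via current divider: I_total = 4.284 A; share G_k/ΣG = 0.07953 → same result.)

I ≈ 0.341 A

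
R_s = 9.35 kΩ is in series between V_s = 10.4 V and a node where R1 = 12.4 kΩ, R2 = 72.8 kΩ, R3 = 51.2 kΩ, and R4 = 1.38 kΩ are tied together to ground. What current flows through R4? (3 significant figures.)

I ≈ 0.852 mA

Parallel bank: R_p = 1/(1/12.4 + 1/72.8 + 1/51.2 + 1/1.38) = 1.193 kΩ.
Node voltage V_A = V_s · R_p/(R_s + R_p) = 10.4 × 0.1131 = 1.176 V.
I(R4) = V_A / R4 = 1.176/1.38 = 0.8525 mA.
(Check via current divider: I_total = 0.9865 mA; share G_k/ΣG = 0.8642 → same result.)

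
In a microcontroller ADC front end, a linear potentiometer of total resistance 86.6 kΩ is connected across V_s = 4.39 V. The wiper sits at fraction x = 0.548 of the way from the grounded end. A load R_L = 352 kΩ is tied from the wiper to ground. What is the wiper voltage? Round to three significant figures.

V_out ≈ 2.27 V

The pot divides into 39.14 kΩ above the wiper and 47.46 kΩ below.
R_L loads the lower segment: effective lower R = 41.82 kΩ.
V_out = 4.39 × 41.82/(39.14 + 41.82) = 2.268 V.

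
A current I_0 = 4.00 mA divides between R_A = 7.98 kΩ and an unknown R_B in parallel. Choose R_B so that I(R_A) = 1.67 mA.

In a two-way split, I_A/I_0 = R_B/(R_A + R_B).
With f = 0.4175, R_B = R_A · f/(1−f) = 7.98 × 0.7167 = 5.720 kΩ.

R_B ≈ 5.72 kΩ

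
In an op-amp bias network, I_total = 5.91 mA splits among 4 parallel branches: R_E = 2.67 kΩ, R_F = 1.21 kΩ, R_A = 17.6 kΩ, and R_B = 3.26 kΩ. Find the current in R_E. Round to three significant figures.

I ≈ 1.41 mA

Conductances: ΣG = 1/2.67 + 1/1.21 + 1/17.6 + 1/3.26 = 1.565 (1/kΩ).
R_E takes the fraction G_k/ΣG = 0.3745/1.565 = 0.2394, so I = 5.91 × 0.2394 = 1.415 mA.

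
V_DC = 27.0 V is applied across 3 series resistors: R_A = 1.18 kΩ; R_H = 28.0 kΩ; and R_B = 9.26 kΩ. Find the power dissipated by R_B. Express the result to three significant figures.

P ≈ 4.57 mW

The common current is I = 27.0/38.44 = 0.7024 mA.
V(R_B) = I·R = 6.504 V; P = V·I = 6.504 × 0.7024 = 4.568 mW.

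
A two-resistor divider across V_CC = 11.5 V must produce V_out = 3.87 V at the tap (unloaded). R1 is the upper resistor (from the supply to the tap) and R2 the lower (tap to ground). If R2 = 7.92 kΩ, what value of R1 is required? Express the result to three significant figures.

R1 ≈ 15.6 kΩ

The divider ratio is R2/(R1+R2) = 3.87/11.5 = 0.3365.
Rearranging, R1 = R2·(1−k)/k = 7.92 × 1.972 = 15.61 kΩ.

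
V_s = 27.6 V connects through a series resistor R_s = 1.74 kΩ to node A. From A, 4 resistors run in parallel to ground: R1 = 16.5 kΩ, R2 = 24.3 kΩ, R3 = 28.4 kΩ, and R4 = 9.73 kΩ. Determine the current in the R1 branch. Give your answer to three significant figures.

I ≈ 1.18 mA

Combine the parallel branches: R_p = (1/16.5 + 1/24.3 + 1/28.4 + 1/9.73)⁻¹ = 4.171 kΩ.
V_A by voltage divider: V_A = 27.6 × 4.171/(1.74 + 4.171) = 19.48 V.
I(R1) = V_A / R1 = 19.48/16.5 = 1.180 mA.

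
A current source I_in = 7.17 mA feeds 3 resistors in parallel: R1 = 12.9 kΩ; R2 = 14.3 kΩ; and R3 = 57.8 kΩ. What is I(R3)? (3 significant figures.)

I ≈ 0.753 mA

Conductances: ΣG = 1/12.9 + 1/14.3 + 1/57.8 = 0.1648 (1/kΩ).
Current divider: I(R3) = I_in · G_k/ΣG = 7.17 × (0.01730/0.1648) = 7.17 × 0.1050 = 0.7529 mA.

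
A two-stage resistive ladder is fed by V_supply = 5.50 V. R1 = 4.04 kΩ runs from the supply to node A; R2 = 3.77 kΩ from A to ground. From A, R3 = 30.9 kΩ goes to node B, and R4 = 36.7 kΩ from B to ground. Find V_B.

The second stage (R3 + R4 = 67.60 kΩ) loads node A in parallel with R2.
R2 ‖ (R3+R4) = 3.571 kΩ.
First divider: V_A = V_supply · 3.571/(4.04 + 3.571) = 2.580 V.
Stage 2 is unloaded, so V_B = V_A · R4/(R3+R4) = 2.580 × 36.7/67.60 = 1.401 V.

V_B ≈ 1.40 V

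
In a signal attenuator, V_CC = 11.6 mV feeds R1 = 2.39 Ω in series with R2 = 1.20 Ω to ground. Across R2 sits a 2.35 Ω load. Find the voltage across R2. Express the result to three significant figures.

V_out ≈ 2.89 mV

R2 ‖ R_L = (1.20 × 2.35)/(1.20 + 2.35) = 0.7944 Ω.
Then V_out = V_CC · R2'/(R1 + R2') = 11.6 × 0.7944/3.184 = 2.894 mV.
(Unloaded it would be 3.88 mV; the load pulls it down.)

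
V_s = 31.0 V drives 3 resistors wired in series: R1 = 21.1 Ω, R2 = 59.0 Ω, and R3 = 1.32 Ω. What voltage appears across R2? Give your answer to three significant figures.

Total series resistance ΣR = 21.1 + 59.0 + 1.32 = 81.42 Ω.
By the voltage-divider rule, V = 31.0 × 59.00/81.42 = 22.46 V.

V ≈ 22.5 V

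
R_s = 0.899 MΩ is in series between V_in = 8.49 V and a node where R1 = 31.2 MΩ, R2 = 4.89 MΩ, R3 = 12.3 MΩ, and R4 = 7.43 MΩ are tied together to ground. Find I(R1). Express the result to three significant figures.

I ≈ 0.193 µA

Parallel bank: R_p = 1/(1/31.2 + 1/4.89 + 1/12.3 + 1/7.43) = 2.210 MΩ.
Node voltage V_A = V_in · R_p/(R_s + R_p) = 8.49 × 0.7109 = 6.035 V.
Branch current I = V_A/R1 = 6.035/31.2 = 0.1934 µA.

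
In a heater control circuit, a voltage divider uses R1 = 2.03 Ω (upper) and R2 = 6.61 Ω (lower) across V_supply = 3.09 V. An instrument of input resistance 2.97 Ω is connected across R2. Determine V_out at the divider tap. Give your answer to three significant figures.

First combine the lower leg with the load: R2 ‖ R_L = 2.049 Ω.
Voltage divider with the loaded lower leg: V_out = 3.09 × 2.049/(2.03 + 2.049) = 3.09 × 0.5024 = 1.552 V.
(Unloaded it would be 2.36 V; the load pulls it down.)

V_out ≈ 1.55 V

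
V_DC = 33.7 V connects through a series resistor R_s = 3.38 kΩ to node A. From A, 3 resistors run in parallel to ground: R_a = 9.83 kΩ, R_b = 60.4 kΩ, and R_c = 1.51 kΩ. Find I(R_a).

Combine the parallel branches: R_p = (1/9.83 + 1/60.4 + 1/1.51)⁻¹ = 1.281 kΩ.
V_A = 33.7 × 1.281/4.661 = 9.263 V.
Branch current I = V_A/R_a = 9.263/9.83 = 0.9423 mA.
(Equivalently: I_total = 7.230 mA, then current-divider fraction G_k/ΣG = 0.1303.)

I ≈ 0.942 mA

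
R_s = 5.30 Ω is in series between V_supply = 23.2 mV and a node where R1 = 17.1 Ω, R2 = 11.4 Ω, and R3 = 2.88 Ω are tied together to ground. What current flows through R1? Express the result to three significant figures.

Combine the parallel branches: R_p = (1/17.1 + 1/11.4 + 1/2.88)⁻¹ = 2.027 Ω.
V_A = 23.2 × 2.027/7.327 = 6.417 mV.
Branch current I = V_A/R1 = 6.417/17.1 = 0.3753 mA.
(Equivalently: I_total = 3.167 mA, then current-divider fraction G_k/ΣG = 0.1185.)

I ≈ 0.375 mA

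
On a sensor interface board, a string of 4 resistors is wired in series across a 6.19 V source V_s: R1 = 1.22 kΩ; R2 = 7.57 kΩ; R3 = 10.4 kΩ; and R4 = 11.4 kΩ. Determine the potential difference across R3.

Series total: ΣR = 1.22 + 7.57 + 10.4 + 11.4 = 30.59 kΩ.
By the voltage-divider rule, V = 6.19 × 10.40/30.59 = 2.104 V.

V ≈ 2.10 V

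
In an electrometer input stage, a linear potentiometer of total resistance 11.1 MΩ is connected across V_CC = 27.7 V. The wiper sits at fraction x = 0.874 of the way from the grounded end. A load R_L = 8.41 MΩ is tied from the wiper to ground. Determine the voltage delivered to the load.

Lower segment x·R_p = 9.701 MΩ; upper segment (1−x)·R_p = 1.399 MΩ.
R_L loads the lower segment: effective lower R = 4.505 MΩ.
Then V_out = V_CC · 4.505/(1.399 + 4.505) = 21.14 V.

V_out ≈ 21.1 V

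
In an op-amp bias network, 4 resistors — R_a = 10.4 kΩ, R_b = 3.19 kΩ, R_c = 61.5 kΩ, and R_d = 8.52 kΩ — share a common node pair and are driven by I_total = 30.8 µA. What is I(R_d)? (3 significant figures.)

Conductances: ΣG = 1/10.4 + 1/3.19 + 1/61.5 + 1/8.52 = 0.5433 (1/kΩ).
R_d takes the fraction G_k/ΣG = 0.1174/0.5433 = 0.2160, so I = 30.8 × 0.2160 = 6.654 µA.

I ≈ 6.65 µA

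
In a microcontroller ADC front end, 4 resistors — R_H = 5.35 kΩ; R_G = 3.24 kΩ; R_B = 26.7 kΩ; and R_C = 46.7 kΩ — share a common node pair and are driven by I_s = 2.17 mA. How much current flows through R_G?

Conductances: ΣG = 1/5.35 + 1/3.24 + 1/26.7 + 1/46.7 = 0.5544 (1/kΩ).
Current divider: I(R_G) = I_s · G_k/ΣG = 2.17 × (0.3086/0.5544) = 2.17 × 0.5567 = 1.208 mA.

I ≈ 1.21 mA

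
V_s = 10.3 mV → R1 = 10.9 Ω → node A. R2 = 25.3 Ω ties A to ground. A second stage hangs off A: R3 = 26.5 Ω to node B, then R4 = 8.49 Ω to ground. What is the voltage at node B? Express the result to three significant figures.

Node A sees R2 in parallel with the series input of stage 2, R3 + R4 = 34.99 Ω.
R2 ‖ (R3+R4) = 14.68 Ω.
So V_A = 10.3 × 0.5739 = 5.912 mV.
Stage 2 is unloaded, so V_B = V_A · R4/(R3+R4) = 5.912 × 8.49/34.99 = 1.434 mV.

V_B ≈ 1.43 mV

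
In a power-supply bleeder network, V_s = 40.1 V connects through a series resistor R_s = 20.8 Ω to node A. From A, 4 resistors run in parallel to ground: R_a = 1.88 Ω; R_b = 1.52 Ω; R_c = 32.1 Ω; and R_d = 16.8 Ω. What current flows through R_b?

Combine the parallel branches: R_p = (1/1.88 + 1/1.52 + 1/32.1 + 1/16.8)⁻¹ = 0.7810 Ω.
Node voltage V_A = V_s · R_p/(R_s + R_p) = 40.1 × 0.03619 = 1.451 V.
Branch current I = V_A/R_b = 1.451/1.52 = 0.9547 A.
(Check via current divider: I_total = 1.858 A; share G_k/ΣG = 0.5138 → same result.)

I ≈ 0.955 A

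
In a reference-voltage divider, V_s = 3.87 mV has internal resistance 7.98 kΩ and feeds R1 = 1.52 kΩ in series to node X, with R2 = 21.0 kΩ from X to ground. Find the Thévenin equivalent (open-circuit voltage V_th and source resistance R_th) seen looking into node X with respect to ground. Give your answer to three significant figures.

V_th ≈ 2.66 mV, R_th ≈ 6.54 kΩ

R1' = 7.98 + 1.52 = 9.500 kΩ (source resistance + R1).
V_th is the unloaded tap voltage: V_s · R2/(R1'+R2) = 3.87 × 0.6885 = 2.665 mV.
Looking into X with the source shorted: R_th = R1'·R2/(R1'+R2) = 9.500 × 21.0/30.50 = 6.541 kΩ.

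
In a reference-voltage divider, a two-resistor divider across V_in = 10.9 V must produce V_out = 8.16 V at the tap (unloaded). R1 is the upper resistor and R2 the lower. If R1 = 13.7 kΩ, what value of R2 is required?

The divider ratio is R2/(R1+R2) = 8.16/10.9 = 0.7486.
R2 = R1 · 0.7486/(1 − 0.7486) = 40.80 kΩ.

R2 ≈ 40.8 kΩ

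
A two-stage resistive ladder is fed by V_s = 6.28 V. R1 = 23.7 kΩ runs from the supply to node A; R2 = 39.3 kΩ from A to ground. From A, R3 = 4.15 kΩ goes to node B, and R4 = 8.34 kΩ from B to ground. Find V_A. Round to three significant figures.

V_A ≈ 1.79 V

The second stage (R3 + R4 = 12.49 kΩ) loads node A in parallel with R2.
Effective lower resistance at A: R2 ‖ 12.49 = 9.478 kΩ.
V_A = 6.28 × 9.478/(23.7 + 9.478) = 1.794 V.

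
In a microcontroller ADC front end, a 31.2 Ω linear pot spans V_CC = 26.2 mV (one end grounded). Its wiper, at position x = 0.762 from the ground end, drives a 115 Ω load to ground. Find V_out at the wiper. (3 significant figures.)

V_out ≈ 19.0 mV

Lower segment x·R_p = 23.77 Ω; upper segment (1−x)·R_p = 7.426 Ω.
R_L loads the lower segment: effective lower R = 19.70 Ω.
Loaded-divider output: V_out = 26.2 × 0.7263 = 19.03 mV.
(Unloaded: V_out = x·V_CC = 20.0 mV.)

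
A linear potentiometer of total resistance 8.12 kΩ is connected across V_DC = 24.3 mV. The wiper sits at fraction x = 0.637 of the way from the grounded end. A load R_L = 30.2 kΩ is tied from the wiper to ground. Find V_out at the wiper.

Lower segment x·R_p = 5.172 kΩ; upper segment (1−x)·R_p = 2.948 kΩ.
(x·R_p) ‖ R_L = 4.416 kΩ.
Then V_out = V_DC · 4.416/(2.948 + 4.416) = 14.57 mV.
(Unloaded: V_out = x·V_DC = 15.5 mV.)

V_out ≈ 14.6 mV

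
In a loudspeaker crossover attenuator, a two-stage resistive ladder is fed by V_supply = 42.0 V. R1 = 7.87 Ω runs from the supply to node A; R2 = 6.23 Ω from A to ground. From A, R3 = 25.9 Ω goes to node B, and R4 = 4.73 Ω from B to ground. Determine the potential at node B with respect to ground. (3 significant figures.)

V_B ≈ 2.57 V

The second stage (R3 + R4 = 30.63 Ω) loads node A in parallel with R2.
R2 ‖ (R3+R4) = 5.177 Ω.
So V_A = 42.0 × 0.3968 = 16.67 V.
Then the unloaded second divider: V_B = V_A × R4/(R3+R4) = 16.67 × 0.1544 = 2.574 V.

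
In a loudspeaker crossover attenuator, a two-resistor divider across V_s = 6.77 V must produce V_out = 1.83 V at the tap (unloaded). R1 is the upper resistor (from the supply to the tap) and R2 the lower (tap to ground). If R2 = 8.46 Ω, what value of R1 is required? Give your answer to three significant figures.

V_out/V_s = R2/(R1+R2) = 0.2703.
So R1 = R2 · (V_s/V_out − 1) = 8.46 × (6.77/1.83 − 1) = 8.46 × 2.699 = 22.84 Ω.

R1 ≈ 22.8 Ω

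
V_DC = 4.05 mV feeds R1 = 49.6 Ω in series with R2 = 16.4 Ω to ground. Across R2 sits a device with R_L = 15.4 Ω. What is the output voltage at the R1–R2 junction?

V_out ≈ 0.559 mV

The load sits in parallel with R2, giving an effective lower resistance R2' = R2·R_L/(R2+R_L) = 7.942 Ω.
Now apply the divider: V_out = 4.05 × 0.1380 = 0.5590 mV.
(Unloaded it would be 1.01 mV; the load pulls it down.)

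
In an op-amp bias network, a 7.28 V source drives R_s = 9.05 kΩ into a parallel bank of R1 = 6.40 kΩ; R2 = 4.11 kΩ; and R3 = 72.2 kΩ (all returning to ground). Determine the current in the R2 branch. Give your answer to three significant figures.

Combine the parallel branches: R_p = (1/6.40 + 1/4.11 + 1/72.2)⁻¹ = 2.419 kΩ.
V_A = 7.28 × 2.419/11.47 = 1.535 V.
Branch current I = V_A/R2 = 1.535/4.11 = 0.3736 mA.

I ≈ 0.374 mA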